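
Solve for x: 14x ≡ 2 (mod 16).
x ≡ 7 (mod 8)

gcd(14, 16) = 2, which divides 2, so solutions exist.
Divide through by 2: 7x ≡ 1 (mod 8).
Find 7^(-1) mod 8 by the extended Euclidean algorithm:
8 = 1 × 7 + 1  ⟹  1 = (1)·8 + (-1)·7
So (-1)·7 ≡ 1 (mod 8), i.e. 7^(-1) ≡ -1 ≡ 7 (mod 8).
x ≡ 7 × 1 = 7 ≡ 7 (mod 8).
Check: 14 × 7 = 98 ≡ 2 (mod 16).
x ≡ 7 (mod 8), giving 2 solutions mod 16.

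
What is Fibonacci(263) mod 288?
145

Matrix identity: Q^n = [[F_(n+1), F_n], [F_n, F_(n-1)]] with Q = [[1,1],[1,0]].
n = 263 = 100000111₂. Square-and-multiply, entries mod 288:
Q^1 = [[1,1],[1,0]]
Q^2 = (Q^1)² = [[2,1],[1,1]]
Q^4 = (Q^2)² = [[5,3],[3,2]]
Q^8 = (Q^4)² = [[34,21],[21,13]]
Q^16 = (Q^8)² = [[157,123],[123,34]]
Q^32 = (Q^16)² = [[34,165],[165,157]]
Q^65 = (Q^32)²·Q = [[280,157],[157,123]]
Q^131 = (Q^65)²·Q = [[144,233],[233,199]]
Q^263 = (Q^131)²·Q = [[0,145],[145,143]]
F_263 mod 288 = Q^263[0][1] = 145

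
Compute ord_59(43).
58

59 is prime, so ord(43) divides φ(59) = 58.
Divisors of 58: 1, 2, 29, 58.
Repeated squaring: 43^1 ≡ 43, 43^2 ≡ 20, 43^4 ≡ 46, 43^8 ≡ 51, 43^16 ≡ 5, 43^32 ≡ 25 (mod 59).
Test 43^d mod 59 for each divisor d in increasing order:
43^1 ≡ 43
43^2 ≡ 20
43^29 = 43^16·43^8·43^4·43^1 ≡ 58
43^58 = 43^32·43^16·43^8·43^2 ≡ 1  ← first divisor giving 1
The order is 58.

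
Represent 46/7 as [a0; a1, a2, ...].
[6; 1, 1, 3]

Euclidean algorithm steps:
46 = 6 × 7 + 4
7 = 1 × 4 + 3
4 = 1 × 3 + 1
3 = 3 × 1 + 0
Continued fraction: [6; 1, 1, 3]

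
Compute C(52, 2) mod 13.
0

Using Lucas' theorem:
Write n=52 and k=2 in base 13:
n in base 13: [4, 0]
k in base 13: [0, 2]
C(52,2) mod 13 = ∏ C(n_i, k_i) mod 13
Digit binomials (mod 13): C(4,0) = 1; C(0,2) = 0 (k_i > n_i)
Product: 1 × 0 = 0 ≡ 0 (mod 13)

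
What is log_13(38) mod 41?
5

Baby-step giant-step with step n = ⌈√41⌉ = 7.
Baby steps 13^j mod 41 (j:value) for j=0..6: 0:1, 1:13, 2:5, 3:24, 4:25, 5:38, 6:2.
h = 38 is already in the table at j=5, so x = 5.
Check: 13^5 ≡ 38 (mod 41).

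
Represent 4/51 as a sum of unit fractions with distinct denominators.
1/13 + 1/663

Greedy algorithm:
4/51: ceiling(51/4) = 13, use 1/13
1/663: ceiling(663/1) = 663, use 1/663
Result: 4/51 = 1/13 + 1/663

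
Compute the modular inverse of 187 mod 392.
283

gcd(187, 392) = 1, so the inverse exists.
Extended Euclidean algorithm on (392, 187):
392 = 2 × 187 + 18  ⟹  18 = (1)·392 + (-2)·187
187 = 10 × 18 + 7  ⟹  7 = (-10)·392 + (21)·187
18 = 2 × 7 + 4  ⟹  4 = (21)·392 + (-44)·187
7 = 1 × 4 + 3  ⟹  3 = (-31)·392 + (65)·187
4 = 1 × 3 + 1  ⟹  1 = (52)·392 + (-109)·187
So (-109)·187 ≡ 1 (mod 392), i.e. 187^(-1) ≡ -109 ≡ 283 (mod 392).
Check: 187 × 283 = 52921 ≡ 1 (mod 392)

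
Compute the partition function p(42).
53174

p(n) counts ways to write n as a sum of positive integers (order ignored).
Euler's pentagonal recurrence: p(k) = p(k-1) + p(k-2) - p(k-5) - p(k-7) + p(k-12) + p(k-15) - ... (offsets j(3j∓1)/2, signs ++--, p(0)=1, p(<0)=0).
DP table for k = 0..41: p(0)=1, p(1)=1, p(2)=2, p(3)=3, p(4)=5, p(5)=7, p(6)=11, p(7)=15, p(8)=22, p(9)=30, p(10)=42, p(11)=56, p(12)=77, p(13)=101, p(14)=135, p(15)=176, p(16)=231, p(17)=297, p(18)=385, p(19)=490, p(20)=627, p(21)=792, p(22)=1002, p(23)=1255, p(24)=1575, p(25)=1958, p(26)=2436, p(27)=3010, p(28)=3718, p(29)=4565, p(30)=5604, p(31)=6842, p(32)=8349, p(33)=10143, p(34)=12310, p(35)=14883, p(36)=17977, p(37)=21637, p(38)=26015, p(39)=31185, p(40)=37338, p(41)=44583.
Final step: p(42) = p(41) + p(40) - p(37) - p(35) + p(30) + p(27) - p(20) - p(16) + p(7) + p(2)
= 44583 + 37338 - 21637 - 14883 + 5604 + 3010 - 627 - 231 + 15 + 2
= 53174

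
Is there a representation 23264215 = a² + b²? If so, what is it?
Not possible

Factorization: 23264215 = 5 × 13 × 71^3
By Fermat: n is sum of two squares iff every prime p ≡ 3 (mod 4) appears to even power.
Prime(s) ≡ 3 (mod 4) with odd exponent: [(71, 3)]
Therefore 23264215 cannot be expressed as a² + b².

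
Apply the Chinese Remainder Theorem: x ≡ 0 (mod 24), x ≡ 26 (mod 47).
120

Using Chinese Remainder Theorem:
M = 24 × 47 = 1128
M1 = 47, M2 = 24
y1 = 47^(-1) mod 24 = 23
y2 = 24^(-1) mod 47 = 2
x = (0×47×23 + 26×24×2) mod 1128 = 120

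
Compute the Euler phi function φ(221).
192

221 = 13 × 17
φ(n) = n × ∏(1 - 1/p) for each prime p dividing n
φ(221) = 221 × (1 - 1/13) × (1 - 1/17) = 192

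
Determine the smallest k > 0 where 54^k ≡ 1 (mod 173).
86

173 is prime, so ord(54) divides φ(173) = 172.
Divisors of 172: 1, 2, 4, 43, 86, 172.
Repeated squaring: 54^1 ≡ 54, 54^2 ≡ 148, 54^4 ≡ 106, 54^8 ≡ 164, 54^16 ≡ 81, 54^32 ≡ 160, 54^64 ≡ 169, 54^128 ≡ 16 (mod 173).
Test 54^d mod 173 for each divisor d in increasing order:
54^1 ≡ 54
54^2 ≡ 148
54^4 ≡ 106
54^43 = 54^32·54^8·54^2·54^1 ≡ 172
54^86 = 54^64·54^16·54^4·54^2 ≡ 1  ← first divisor giving 1
The order is 86.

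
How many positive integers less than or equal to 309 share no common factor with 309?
204

309 = 3 × 103
φ(n) = n × ∏(1 - 1/p) for each prime p dividing n
φ(309) = 309 × (1 - 1/3) × (1 - 1/103) = 204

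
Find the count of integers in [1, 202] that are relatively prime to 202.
100

202 = 2 × 101
φ(n) = n × ∏(1 - 1/p) for each prime p dividing n
φ(202) = 202 × (1 - 1/2) × (1 - 1/101) = 100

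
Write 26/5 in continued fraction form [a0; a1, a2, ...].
[5; 5]

Euclidean algorithm steps:
26 = 5 × 5 + 1
5 = 5 × 1 + 0
Continued fraction: [5; 5]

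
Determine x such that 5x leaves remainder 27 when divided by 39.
x ≡ 21 (mod 39)

gcd(5, 39) = 1, which divides 27, so solutions exist.
Find 5^(-1) mod 39 by the extended Euclidean algorithm:
39 = 7 × 5 + 4  ⟹  4 = (1)·39 + (-7)·5
5 = 1 × 4 + 1  ⟹  1 = (-1)·39 + (8)·5
So (8)·5 ≡ 1 (mod 39), i.e. 5^(-1) ≡ 8 (mod 39).
x ≡ 8 × 27 = 216 ≡ 21 (mod 39).
Check: 5 × 21 = 105 ≡ 27 (mod 39).
Unique solution: x ≡ 21 (mod 39)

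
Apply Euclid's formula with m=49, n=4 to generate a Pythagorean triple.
(2385, 392, 2417)

Euclid's formula: a = m² - n², b = 2mn, c = m² + n²
m = 49, n = 4
a = 49² - 4² = 2401 - 16 = 2385
b = 2 × 49 × 4 = 392
c = 49² + 4² = 2401 + 16 = 2417
Verification: 2385² + 392² = 5688225 + 153664 = 5841889 = 2417² ✓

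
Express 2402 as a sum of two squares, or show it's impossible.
1² + 49² (a=1, b=49)

Factorization: 2402 = 2 × 1201
By Fermat: n is sum of two squares iff every prime p ≡ 3 (mod 4) appears to even power.
All primes ≡ 3 (mod 4) appear to even power.
Search a = 0, 1, 2, … for 2402 - a² a perfect square: first hit at a = 1: 2402 - 1 = 2401 = 49².
2402 = 1² + 49² = 1 + 2401 ✓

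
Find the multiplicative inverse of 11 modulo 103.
75

gcd(11, 103) = 1, so the inverse exists.
Extended Euclidean algorithm on (103, 11):
103 = 9 × 11 + 4  ⟹  4 = (1)·103 + (-9)·11
11 = 2 × 4 + 3  ⟹  3 = (-2)·103 + (19)·11
4 = 1 × 3 + 1  ⟹  1 = (3)·103 + (-28)·11
So (-28)·11 ≡ 1 (mod 103), i.e. 11^(-1) ≡ -28 ≡ 75 (mod 103).
Check: 11 × 75 = 825 ≡ 1 (mod 103)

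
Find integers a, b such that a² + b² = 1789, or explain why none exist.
5² + 42² (a=5, b=42)

Factorization: 1789 = 1789
By Fermat: n is sum of two squares iff every prime p ≡ 3 (mod 4) appears to even power.
All primes ≡ 3 (mod 4) appear to even power.
Search a = 0, 1, 2, … for 1789 - a² a perfect square: first hit at a = 5: 1789 - 25 = 1764 = 42².
1789 = 5² + 42² = 25 + 1764 ✓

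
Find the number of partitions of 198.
3345365983698

p(n) counts ways to write n as a sum of positive integers (order ignored).
Euler's pentagonal recurrence: p(k) = p(k-1) + p(k-2) - p(k-5) - p(k-7) + p(k-12) + p(k-15) - ... (offsets j(3j∓1)/2, signs ++--, p(0)=1, p(<0)=0).
DP table for k = 0..197: p(0)=1, p(1)=1, p(2)=2, p(3)=3, p(4)=5, p(5)=7, p(6)=11, p(7)=15, p(8)=22, p(9)=30, p(10)=42, p(11)=56, p(12)=77, p(13)=101, p(14)=135, p(15)=176, p(16)=231, p(17)=297, p(18)=385, p(19)=490, p(20)=627, p(21)=792, p(22)=1002, p(23)=1255, p(24)=1575, p(25)=1958, p(26)=2436, p(27)=3010, p(28)=3718, p(29)=4565, p(30)=5604, p(31)=6842, p(32)=8349, p(33)=10143, p(34)=12310, p(35)=14883, p(36)=17977, p(37)=21637, p(38)=26015, p(39)=31185, p(40)=37338, p(41)=44583, p(42)=53174, p(43)=63261, p(44)=75175, p(45)=89134, p(46)=105558, p(47)=124754, p(48)=147273, p(49)=173525, p(50)=204226, p(51)=239943, p(52)=281589, p(53)=329931, p(54)=386155, p(55)=451276, p(56)=526823, p(57)=614154, p(58)=715220, p(59)=831820, p(60)=966467, p(61)=1121505, p(62)=1300156, p(63)=1505499, p(64)=1741630, p(65)=2012558, p(66)=2323520, p(67)=2679689, p(68)=3087735, p(69)=3554345, p(70)=4087968, p(71)=4697205, p(72)=5392783, p(73)=6185689, p(74)=7089500, p(75)=8118264, p(76)=9289091, p(77)=10619863, p(78)=12132164, p(79)=13848650, p(80)=15796476, p(81)=18004327, p(82)=20506255, p(83)=23338469, p(84)=26543660, p(85)=30167357, p(86)=34262962, p(87)=38887673, p(88)=44108109, p(89)=49995925, p(90)=56634173, p(91)=64112359, p(92)=72533807, p(93)=82010177, p(94)=92669720, p(95)=104651419, p(96)=118114304, p(97)=133230930, p(98)=150198136, p(99)=169229875, p(100)=190569292, p(101)=214481126, p(102)=241265379, p(103)=271248950, p(104)=304801365, p(105)=342325709, p(106)=384276336, p(107)=431149389, p(108)=483502844, p(109)=541946240, p(110)=607163746, p(111)=679903203, p(112)=761002156, p(113)=851376628, p(114)=952050665, p(115)=1064144451, p(116)=1188908248, p(117)=1327710076, p(118)=1482074143, p(119)=1653668665, p(120)=1844349560, p(121)=2056148051, p(122)=2291320912, p(123)=2552338241, p(124)=2841940500, p(125)=3163127352, p(126)=3519222692, p(127)=3913864295, p(128)=4351078600, p(129)=4835271870, p(130)=5371315400, p(131)=5964539504, p(132)=6620830889, p(133)=7346629512, p(134)=8149040695, p(135)=9035836076, p(136)=10015581680, p(137)=11097645016, p(138)=12292341831, p(139)=13610949895, p(140)=15065878135, p(141)=16670689208, p(142)=18440293320, p(143)=20390982757, p(144)=22540654445, p(145)=24908858009, p(146)=27517052599, p(147)=30388671978, p(148)=33549419497, p(149)=37027355200, p(150)=40853235313, p(151)=45060624582, p(152)=49686288421, p(153)=54770336324, p(154)=60356673280, p(155)=66493182097, p(156)=73232243759, p(157)=80630964769, p(158)=88751778802, p(159)=97662728555, p(160)=107438159466, p(161)=118159068427, p(162)=129913904637, p(163)=142798995930, p(164)=156919475295, p(165)=172389800255, p(166)=189334822579, p(167)=207890420102, p(168)=228204732751, p(169)=250438925115, p(170)=274768617130, p(171)=301384802048, p(172)=330495499613, p(173)=362326859895, p(174)=397125074750, p(175)=435157697830, p(176)=476715857290, p(177)=522115831195, p(178)=571701605655, p(179)=625846753120, p(180)=684957390936, p(181)=749474411781, p(182)=819876908323, p(183)=896684817527, p(184)=980462880430, p(185)=1071823774337, p(186)=1171432692373, p(187)=1280011042268, p(188)=1398341745571, p(189)=1527273599625, p(190)=1667727404093, p(191)=1820701100652, p(192)=1987276856363, p(193)=2168627105469, p(194)=2366022741845, p(195)=2580840212973, p(196)=2814570987591, p(197)=3068829878530.
Final step: p(198) = p(197) + p(196) - p(193) - p(191) + p(186) + p(183) - p(176) - p(172) + p(163) + p(158) - p(147) - p(141) + p(128) + p(121) - p(106) - p(98) + p(81) + p(72) - p(53) - p(43) + p(22) + p(11)
= 3068829878530 + 2814570987591 - 2168627105469 - 1820701100652 + 1171432692373 + 896684817527 - 476715857290 - 330495499613 + 142798995930 + 88751778802 - 30388671978 - 16670689208 + 4351078600 + 2056148051 - 384276336 - 150198136 + 18004327 + 5392783 - 329931 - 63261 + 1002 + 56
= 3345365983698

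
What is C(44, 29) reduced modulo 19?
0

Using Lucas' theorem:
Write n=44 and k=29 in base 19:
n in base 19: [2, 6]
k in base 19: [1, 10]
C(44,29) mod 19 = ∏ C(n_i, k_i) mod 19
Digit binomials (mod 19): C(2,1) = 2; C(6,10) = 0 (k_i > n_i)
Product: 2 × 0 = 0 ≡ 0 (mod 19)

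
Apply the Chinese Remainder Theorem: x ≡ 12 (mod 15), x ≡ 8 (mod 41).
582

Using Chinese Remainder Theorem:
M = 15 × 41 = 615
M1 = 41, M2 = 15
y1 = 41^(-1) mod 15 = 11
y2 = 15^(-1) mod 41 = 11
x = (12×41×11 + 8×15×11) mod 615 = 582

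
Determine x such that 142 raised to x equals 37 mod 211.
202

Baby-step giant-step with step n = ⌈√211⌉ = 15.
Baby steps 142^j mod 211 (j:value) for j=0..14: 0:1, 1:142, 2:119, 3:18, 4:24, 5:32, 6:113, 7:10, 8:154, 9:135, 10:180, 11:29, 12:109, 13:75, 14:100.
Giant-step multiplier: 142^(-15) ≡ 142^(210-15) = 142^195 ≡ 67 (mod 211).
Giant steps γ_i = 37·67^i mod 211: γ_0=37, γ_1=158, γ_2=36, γ_3=91, γ_4=189, γ_5=3, γ_6=201, γ_7=174, γ_8=53, γ_9=175, γ_10=120, γ_11=22, γ_12=208, γ_13=10 (in table at j=7).
x = i·n + j = 13·15 + 7 = 202.
Check: 142^202 ≡ 37 (mod 211).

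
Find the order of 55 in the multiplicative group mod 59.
58

59 is prime, so ord(55) divides φ(59) = 58.
Divisors of 58: 1, 2, 29, 58.
Repeated squaring: 55^1 ≡ 55, 55^2 ≡ 16, 55^4 ≡ 20, 55^8 ≡ 46, 55^16 ≡ 51, 55^32 ≡ 5 (mod 59).
Test 55^d mod 59 for each divisor d in increasing order:
55^1 ≡ 55
55^2 ≡ 16
55^29 = 55^16·55^8·55^4·55^1 ≡ 58
55^58 = 55^32·55^16·55^8·55^2 ≡ 1  ← first divisor giving 1
The order is 58.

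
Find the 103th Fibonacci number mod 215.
137

Matrix identity: Q^n = [[F_(n+1), F_n], [F_n, F_(n-1)]] with Q = [[1,1],[1,0]].
n = 103 = 1100111₂. Square-and-multiply, entries mod 215:
Q^1 = [[1,1],[1,0]]
Q^3 = (Q^1)²·Q = [[3,2],[2,1]]
Q^6 = (Q^3)² = [[13,8],[8,5]]
Q^12 = (Q^6)² = [[18,144],[144,89]]
Q^25 = (Q^12)²·Q = [[133,205],[205,143]]
Q^51 = (Q^25)²·Q = [[194,159],[159,35]]
Q^103 = (Q^51)²·Q = [[213,137],[137,76]]
F_103 mod 215 = Q^103[0][1] = 137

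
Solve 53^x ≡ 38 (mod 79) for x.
42

Baby-step giant-step with step n = ⌈√79⌉ = 9.
Baby steps 53^j mod 79 (j:value) for j=0..8: 0:1, 1:53, 2:44, 3:41, 4:40, 5:66, 6:22, 7:60, 8:20.
Giant-step multiplier: 53^(-9) ≡ 53^(78-9) = 53^69 ≡ 12 (mod 79).
Giant steps γ_i = 38·12^i mod 79: γ_0=38, γ_1=61, γ_2=21, γ_3=15, γ_4=22 (in table at j=6).
x = i·n + j = 4·9 + 6 = 42.
Check: 53^42 ≡ 38 (mod 79).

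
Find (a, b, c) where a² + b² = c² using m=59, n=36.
(2185, 4248, 4777)

Euclid's formula: a = m² - n², b = 2mn, c = m² + n²
m = 59, n = 36
a = 59² - 36² = 3481 - 1296 = 2185
b = 2 × 59 × 36 = 4248
c = 59² + 36² = 3481 + 1296 = 4777
Verification: 2185² + 4248² = 4774225 + 18045504 = 22819729 = 4777² ✓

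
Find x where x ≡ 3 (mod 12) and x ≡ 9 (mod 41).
255

Using Chinese Remainder Theorem:
M = 12 × 41 = 492
M1 = 41, M2 = 12
y1 = 41^(-1) mod 12 = 5
y2 = 12^(-1) mod 41 = 24
x = (3×41×5 + 9×12×24) mod 492 = 255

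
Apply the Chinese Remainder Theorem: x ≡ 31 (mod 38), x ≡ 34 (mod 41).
1551

Using Chinese Remainder Theorem:
M = 38 × 41 = 1558
M1 = 41, M2 = 38
y1 = 41^(-1) mod 38 = 13
y2 = 38^(-1) mod 41 = 27
x = (31×41×13 + 34×38×27) mod 1558 = 1551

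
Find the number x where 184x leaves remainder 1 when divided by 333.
295

gcd(184, 333) = 1, so the inverse exists.
Extended Euclidean algorithm on (333, 184):
333 = 1 × 184 + 149  ⟹  149 = (1)·333 + (-1)·184
184 = 1 × 149 + 35  ⟹  35 = (-1)·333 + (2)·184
149 = 4 × 35 + 9  ⟹  9 = (5)·333 + (-9)·184
35 = 3 × 9 + 8  ⟹  8 = (-16)·333 + (29)·184
9 = 1 × 8 + 1  ⟹  1 = (21)·333 + (-38)·184
So (-38)·184 ≡ 1 (mod 333), i.e. 184^(-1) ≡ -38 ≡ 295 (mod 333).
Check: 184 × 295 = 54280 ≡ 1 (mod 333)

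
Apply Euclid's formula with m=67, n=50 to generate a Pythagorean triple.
(1989, 6700, 6989)

Euclid's formula: a = m² - n², b = 2mn, c = m² + n²
m = 67, n = 50
a = 67² - 50² = 4489 - 2500 = 1989
b = 2 × 67 × 50 = 6700
c = 67² + 50² = 4489 + 2500 = 6989
Verification: 1989² + 6700² = 3956121 + 44890000 = 48846121 = 6989² ✓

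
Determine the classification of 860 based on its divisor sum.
abundant

Proper divisors of 860: sum = 1 + 2 + 4 + 5 + 10 + 20 + 43 + 86 + 172 + 215 + 430 = 988
Since 988 > 860, 860 is abundant.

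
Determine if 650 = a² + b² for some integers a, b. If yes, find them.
5² + 25² (a=5, b=25)

Factorization: 650 = 2 × 5^2 × 13
By Fermat: n is sum of two squares iff every prime p ≡ 3 (mod 4) appears to even power.
All primes ≡ 3 (mod 4) appear to even power.
Search a = 0, 1, 2, … for 650 - a² a perfect square: first hit at a = 5: 650 - 25 = 625 = 25².
650 = 5² + 25² = 25 + 625 ✓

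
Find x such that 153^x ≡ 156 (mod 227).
55

Baby-step giant-step with step n = ⌈√227⌉ = 16.
Baby steps 153^j mod 227 (j:value) for j=0..15: 0:1, 1:153, 2:28, 3:198, 4:103, 5:96, 6:160, 7:191, 8:167, 9:127, 10:136, 11:151, 12:176, 13:142, 14:161, 15:117.
Giant-step multiplier: 153^(-16) ≡ 153^(226-16) = 153^210 ≡ 78 (mod 227).
Giant steps γ_i = 156·78^i mod 227: γ_0=156, γ_1=137, γ_2=17, γ_3=191 (in table at j=7).
x = i·n + j = 3·16 + 7 = 55.
Check: 153^55 ≡ 156 (mod 227).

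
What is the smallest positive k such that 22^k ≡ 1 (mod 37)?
36

37 is prime, so ord(22) divides φ(37) = 36.
Divisors of 36: 1, 2, 3, 4, 6, 9, 12, 18, 36.
Repeated squaring: 22^1 ≡ 22, 22^2 ≡ 3, 22^4 ≡ 9, 22^8 ≡ 7, 22^16 ≡ 12, 22^32 ≡ 33 (mod 37).
Test 22^d mod 37 for each divisor d in increasing order:
22^1 ≡ 22
22^2 ≡ 3
22^3 = 22^2·22^1 ≡ 29
22^4 ≡ 9
22^6 = 22^4·22^2 ≡ 27
22^9 = 22^8·22^1 ≡ 6
22^12 = 22^8·22^4 ≡ 26
22^18 = 22^16·22^2 ≡ 36
22^36 = 22^32·22^4 ≡ 1  ← first divisor giving 1
The order is 36.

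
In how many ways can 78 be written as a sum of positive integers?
12132164

p(n) counts ways to write n as a sum of positive integers (order ignored).
Euler's pentagonal recurrence: p(k) = p(k-1) + p(k-2) - p(k-5) - p(k-7) + p(k-12) + p(k-15) - ... (offsets j(3j∓1)/2, signs ++--, p(0)=1, p(<0)=0).
DP table for k = 0..77: p(0)=1, p(1)=1, p(2)=2, p(3)=3, p(4)=5, p(5)=7, p(6)=11, p(7)=15, p(8)=22, p(9)=30, p(10)=42, p(11)=56, p(12)=77, p(13)=101, p(14)=135, p(15)=176, p(16)=231, p(17)=297, p(18)=385, p(19)=490, p(20)=627, p(21)=792, p(22)=1002, p(23)=1255, p(24)=1575, p(25)=1958, p(26)=2436, p(27)=3010, p(28)=3718, p(29)=4565, p(30)=5604, p(31)=6842, p(32)=8349, p(33)=10143, p(34)=12310, p(35)=14883, p(36)=17977, p(37)=21637, p(38)=26015, p(39)=31185, p(40)=37338, p(41)=44583, p(42)=53174, p(43)=63261, p(44)=75175, p(45)=89134, p(46)=105558, p(47)=124754, p(48)=147273, p(49)=173525, p(50)=204226, p(51)=239943, p(52)=281589, p(53)=329931, p(54)=386155, p(55)=451276, p(56)=526823, p(57)=614154, p(58)=715220, p(59)=831820, p(60)=966467, p(61)=1121505, p(62)=1300156, p(63)=1505499, p(64)=1741630, p(65)=2012558, p(66)=2323520, p(67)=2679689, p(68)=3087735, p(69)=3554345, p(70)=4087968, p(71)=4697205, p(72)=5392783, p(73)=6185689, p(74)=7089500, p(75)=8118264, p(76)=9289091, p(77)=10619863.
Final step: p(78) = p(77) + p(76) - p(73) - p(71) + p(66) + p(63) - p(56) - p(52) + p(43) + p(38) - p(27) - p(21) + p(8) + p(1)
= 10619863 + 9289091 - 6185689 - 4697205 + 2323520 + 1505499 - 526823 - 281589 + 63261 + 26015 - 3010 - 792 + 22 + 1
= 12132164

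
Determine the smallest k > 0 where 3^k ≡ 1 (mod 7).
6

7 is prime, so ord(3) divides φ(7) = 6.
Divisors of 6: 1, 2, 3, 6.
Repeated squaring: 3^1 ≡ 3, 3^2 ≡ 2, 3^4 ≡ 4 (mod 7).
Test 3^d mod 7 for each divisor d in increasing order:
3^1 ≡ 3
3^2 ≡ 2
3^3 = 3^2·3^1 ≡ 6
3^6 = 3^4·3^2 ≡ 1  ← first divisor giving 1
The order is 6.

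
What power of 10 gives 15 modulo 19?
7

Baby-step giant-step with step n = ⌈√19⌉ = 5.
Baby steps 10^j mod 19 (j:value) for j=0..4: 0:1, 1:10, 2:5, 3:12, 4:6.
Giant-step multiplier: 10^(-5) ≡ 10^(18-5) = 10^13 ≡ 13 (mod 19).
Giant steps γ_i = 15·13^i mod 19: γ_0=15, γ_1=5 (in table at j=2).
x = i·n + j = 1·5 + 2 = 7.
Check: 10^7 ≡ 15 (mod 19).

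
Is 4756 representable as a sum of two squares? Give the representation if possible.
20² + 66² (a=20, b=66)

Factorization: 4756 = 2^2 × 29 × 41
By Fermat: n is sum of two squares iff every prime p ≡ 3 (mod 4) appears to even power.
All primes ≡ 3 (mod 4) appear to even power.
Search a = 0, 1, 2, … for 4756 - a² a perfect square: first hit at a = 20: 4756 - 400 = 4356 = 66².
4756 = 20² + 66² = 400 + 4356 ✓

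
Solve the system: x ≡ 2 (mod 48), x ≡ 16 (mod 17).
50

Using Chinese Remainder Theorem:
M = 48 × 17 = 816
M1 = 17, M2 = 48
y1 = 17^(-1) mod 48 = 17
y2 = 48^(-1) mod 17 = 11
x = (2×17×17 + 16×48×11) mod 816 = 50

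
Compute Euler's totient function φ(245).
168

245 = 5 × 7^2
φ(n) = n × ∏(1 - 1/p) for each prime p dividing n
φ(245) = 245 × (1 - 1/5) × (1 - 1/7) = 168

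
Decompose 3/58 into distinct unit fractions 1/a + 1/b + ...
1/20 + 1/580

Greedy algorithm:
3/58: ceiling(58/3) = 20, use 1/20
1/580: ceiling(580/1) = 580, use 1/580
Result: 3/58 = 1/20 + 1/580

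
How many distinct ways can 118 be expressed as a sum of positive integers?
1482074143

p(n) counts ways to write n as a sum of positive integers (order ignored).
Euler's pentagonal recurrence: p(k) = p(k-1) + p(k-2) - p(k-5) - p(k-7) + p(k-12) + p(k-15) - ... (offsets j(3j∓1)/2, signs ++--, p(0)=1, p(<0)=0).
DP table for k = 0..117: p(0)=1, p(1)=1, p(2)=2, p(3)=3, p(4)=5, p(5)=7, p(6)=11, p(7)=15, p(8)=22, p(9)=30, p(10)=42, p(11)=56, p(12)=77, p(13)=101, p(14)=135, p(15)=176, p(16)=231, p(17)=297, p(18)=385, p(19)=490, p(20)=627, p(21)=792, p(22)=1002, p(23)=1255, p(24)=1575, p(25)=1958, p(26)=2436, p(27)=3010, p(28)=3718, p(29)=4565, p(30)=5604, p(31)=6842, p(32)=8349, p(33)=10143, p(34)=12310, p(35)=14883, p(36)=17977, p(37)=21637, p(38)=26015, p(39)=31185, p(40)=37338, p(41)=44583, p(42)=53174, p(43)=63261, p(44)=75175, p(45)=89134, p(46)=105558, p(47)=124754, p(48)=147273, p(49)=173525, p(50)=204226, p(51)=239943, p(52)=281589, p(53)=329931, p(54)=386155, p(55)=451276, p(56)=526823, p(57)=614154, p(58)=715220, p(59)=831820, p(60)=966467, p(61)=1121505, p(62)=1300156, p(63)=1505499, p(64)=1741630, p(65)=2012558, p(66)=2323520, p(67)=2679689, p(68)=3087735, p(69)=3554345, p(70)=4087968, p(71)=4697205, p(72)=5392783, p(73)=6185689, p(74)=7089500, p(75)=8118264, p(76)=9289091, p(77)=10619863, p(78)=12132164, p(79)=13848650, p(80)=15796476, p(81)=18004327, p(82)=20506255, p(83)=23338469, p(84)=26543660, p(85)=30167357, p(86)=34262962, p(87)=38887673, p(88)=44108109, p(89)=49995925, p(90)=56634173, p(91)=64112359, p(92)=72533807, p(93)=82010177, p(94)=92669720, p(95)=104651419, p(96)=118114304, p(97)=133230930, p(98)=150198136, p(99)=169229875, p(100)=190569292, p(101)=214481126, p(102)=241265379, p(103)=271248950, p(104)=304801365, p(105)=342325709, p(106)=384276336, p(107)=431149389, p(108)=483502844, p(109)=541946240, p(110)=607163746, p(111)=679903203, p(112)=761002156, p(113)=851376628, p(114)=952050665, p(115)=1064144451, p(116)=1188908248, p(117)=1327710076.
Final step: p(118) = p(117) + p(116) - p(113) - p(111) + p(106) + p(103) - p(96) - p(92) + p(83) + p(78) - p(67) - p(61) + p(48) + p(41) - p(26) - p(18) + p(1)
= 1327710076 + 1188908248 - 851376628 - 679903203 + 384276336 + 271248950 - 118114304 - 72533807 + 23338469 + 12132164 - 2679689 - 1121505 + 147273 + 44583 - 2436 - 385 + 1
= 1482074143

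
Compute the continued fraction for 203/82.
[2; 2, 9, 1, 3]

Euclidean algorithm steps:
203 = 2 × 82 + 39
82 = 2 × 39 + 4
39 = 9 × 4 + 3
4 = 1 × 3 + 1
3 = 3 × 1 + 0
Continued fraction: [2; 2, 9, 1, 3]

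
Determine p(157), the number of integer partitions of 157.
80630964769

p(n) counts ways to write n as a sum of positive integers (order ignored).
Euler's pentagonal recurrence: p(k) = p(k-1) + p(k-2) - p(k-5) - p(k-7) + p(k-12) + p(k-15) - ... (offsets j(3j∓1)/2, signs ++--, p(0)=1, p(<0)=0).
DP table for k = 0..156: p(0)=1, p(1)=1, p(2)=2, p(3)=3, p(4)=5, p(5)=7, p(6)=11, p(7)=15, p(8)=22, p(9)=30, p(10)=42, p(11)=56, p(12)=77, p(13)=101, p(14)=135, p(15)=176, p(16)=231, p(17)=297, p(18)=385, p(19)=490, p(20)=627, p(21)=792, p(22)=1002, p(23)=1255, p(24)=1575, p(25)=1958, p(26)=2436, p(27)=3010, p(28)=3718, p(29)=4565, p(30)=5604, p(31)=6842, p(32)=8349, p(33)=10143, p(34)=12310, p(35)=14883, p(36)=17977, p(37)=21637, p(38)=26015, p(39)=31185, p(40)=37338, p(41)=44583, p(42)=53174, p(43)=63261, p(44)=75175, p(45)=89134, p(46)=105558, p(47)=124754, p(48)=147273, p(49)=173525, p(50)=204226, p(51)=239943, p(52)=281589, p(53)=329931, p(54)=386155, p(55)=451276, p(56)=526823, p(57)=614154, p(58)=715220, p(59)=831820, p(60)=966467, p(61)=1121505, p(62)=1300156, p(63)=1505499, p(64)=1741630, p(65)=2012558, p(66)=2323520, p(67)=2679689, p(68)=3087735, p(69)=3554345, p(70)=4087968, p(71)=4697205, p(72)=5392783, p(73)=6185689, p(74)=7089500, p(75)=8118264, p(76)=9289091, p(77)=10619863, p(78)=12132164, p(79)=13848650, p(80)=15796476, p(81)=18004327, p(82)=20506255, p(83)=23338469, p(84)=26543660, p(85)=30167357, p(86)=34262962, p(87)=38887673, p(88)=44108109, p(89)=49995925, p(90)=56634173, p(91)=64112359, p(92)=72533807, p(93)=82010177, p(94)=92669720, p(95)=104651419, p(96)=118114304, p(97)=133230930, p(98)=150198136, p(99)=169229875, p(100)=190569292, p(101)=214481126, p(102)=241265379, p(103)=271248950, p(104)=304801365, p(105)=342325709, p(106)=384276336, p(107)=431149389, p(108)=483502844, p(109)=541946240, p(110)=607163746, p(111)=679903203, p(112)=761002156, p(113)=851376628, p(114)=952050665, p(115)=1064144451, p(116)=1188908248, p(117)=1327710076, p(118)=1482074143, p(119)=1653668665, p(120)=1844349560, p(121)=2056148051, p(122)=2291320912, p(123)=2552338241, p(124)=2841940500, p(125)=3163127352, p(126)=3519222692, p(127)=3913864295, p(128)=4351078600, p(129)=4835271870, p(130)=5371315400, p(131)=5964539504, p(132)=6620830889, p(133)=7346629512, p(134)=8149040695, p(135)=9035836076, p(136)=10015581680, p(137)=11097645016, p(138)=12292341831, p(139)=13610949895, p(140)=15065878135, p(141)=16670689208, p(142)=18440293320, p(143)=20390982757, p(144)=22540654445, p(145)=24908858009, p(146)=27517052599, p(147)=30388671978, p(148)=33549419497, p(149)=37027355200, p(150)=40853235313, p(151)=45060624582, p(152)=49686288421, p(153)=54770336324, p(154)=60356673280, p(155)=66493182097, p(156)=73232243759.
Final step: p(157) = p(156) + p(155) - p(152) - p(150) + p(145) + p(142) - p(135) - p(131) + p(122) + p(117) - p(106) - p(100) + p(87) + p(80) - p(65) - p(57) + p(40) + p(31) - p(12) - p(2)
= 73232243759 + 66493182097 - 49686288421 - 40853235313 + 24908858009 + 18440293320 - 9035836076 - 5964539504 + 2291320912 + 1327710076 - 384276336 - 190569292 + 38887673 + 15796476 - 2012558 - 614154 + 37338 + 6842 - 77 - 2
= 80630964769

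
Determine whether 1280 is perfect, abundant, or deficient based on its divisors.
abundant

Proper divisors of 1280: sum = 1 + 2 + 4 + 5 + 8 + 10 + 16 + 20 + ... + 160 + 256 + 320 + 640 (17 divisors) = 1786
Since 1786 > 1280, 1280 is abundant.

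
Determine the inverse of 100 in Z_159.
97

gcd(100, 159) = 1, so the inverse exists.
Extended Euclidean algorithm on (159, 100):
159 = 1 × 100 + 59  ⟹  59 = (1)·159 + (-1)·100
100 = 1 × 59 + 41  ⟹  41 = (-1)·159 + (2)·100
59 = 1 × 41 + 18  ⟹  18 = (2)·159 + (-3)·100
41 = 2 × 18 + 5  ⟹  5 = (-5)·159 + (8)·100
18 = 3 × 5 + 3  ⟹  3 = (17)·159 + (-27)·100
5 = 1 × 3 + 2  ⟹  2 = (-22)·159 + (35)·100
3 = 1 × 2 + 1  ⟹  1 = (39)·159 + (-62)·100
So (-62)·100 ≡ 1 (mod 159), i.e. 100^(-1) ≡ -62 ≡ 97 (mod 159).
Check: 100 × 97 = 9700 ≡ 1 (mod 159)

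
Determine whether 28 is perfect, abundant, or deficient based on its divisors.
perfect

Proper divisors of 28: sum = 1 + 2 + 4 + 7 + 14 = 28
Since 28 = 28, 28 is perfect.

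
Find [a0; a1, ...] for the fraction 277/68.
[4; 13, 1, 1, 2]

Euclidean algorithm steps:
277 = 4 × 68 + 5
68 = 13 × 5 + 3
5 = 1 × 3 + 2
3 = 1 × 2 + 1
2 = 2 × 1 + 0
Continued fraction: [4; 13, 1, 1, 2]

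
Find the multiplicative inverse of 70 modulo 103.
78

gcd(70, 103) = 1, so the inverse exists.
Extended Euclidean algorithm on (103, 70):
103 = 1 × 70 + 33  ⟹  33 = (1)·103 + (-1)·70
70 = 2 × 33 + 4  ⟹  4 = (-2)·103 + (3)·70
33 = 8 × 4 + 1  ⟹  1 = (17)·103 + (-25)·70
So (-25)·70 ≡ 1 (mod 103), i.e. 70^(-1) ≡ -25 ≡ 78 (mod 103).
Check: 70 × 78 = 5460 ≡ 1 (mod 103)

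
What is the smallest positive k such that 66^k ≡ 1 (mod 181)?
180

181 is prime, so ord(66) divides φ(181) = 180.
Divisors of 180: 1, 2, 3, 4, 5, 6, 9, 10, 12, 15, 18, 20, 30, 36, 45, 60, 90, 180.
Repeated squaring: 66^1 ≡ 66, 66^2 ≡ 12, 66^4 ≡ 144, 66^8 ≡ 102, 66^16 ≡ 87, 66^32 ≡ 148, 66^64 ≡ 3, 66^128 ≡ 9 (mod 181).
Test 66^d mod 181 for each divisor d in increasing order:
66^1 ≡ 66
66^2 ≡ 12
66^3 = 66^2·66^1 ≡ 68
66^4 ≡ 144
66^5 = 66^4·66^1 ≡ 92
66^6 = 66^4·66^2 ≡ 99
66^9 = 66^8·66^1 ≡ 35
66^10 = 66^8·66^2 ≡ 138
66^12 = 66^8·66^4 ≡ 27
66^15 = 66^8·66^4·66^2·66^1 ≡ 26
66^18 = 66^16·66^2 ≡ 139
66^20 = 66^16·66^4 ≡ 39
66^30 = 66^16·66^8·66^4·66^2 ≡ 133
66^36 = 66^32·66^4 ≡ 135
66^45 = 66^32·66^8·66^4·66^1 ≡ 19
66^60 = 66^32·66^16·66^8·66^4 ≡ 132
66^90 = 66^64·66^16·66^8·66^2 ≡ 180
66^180 = 66^128·66^32·66^16·66^4 ≡ 1  ← first divisor giving 1
The order is 180.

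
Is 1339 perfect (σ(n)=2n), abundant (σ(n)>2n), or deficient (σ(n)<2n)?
deficient

Proper divisors of 1339: sum = 1 + 13 + 103 = 117
Since 117 < 1339, 1339 is deficient.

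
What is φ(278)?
138

278 = 2 × 139
φ(n) = n × ∏(1 - 1/p) for each prime p dividing n
φ(278) = 278 × (1 - 1/2) × (1 - 1/139) = 138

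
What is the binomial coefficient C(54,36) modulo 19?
0

Using Lucas' theorem:
Write n=54 and k=36 in base 19:
n in base 19: [2, 16]
k in base 19: [1, 17]
C(54,36) mod 19 = ∏ C(n_i, k_i) mod 19
Digit binomials (mod 19): C(2,1) = 2; C(16,17) = 0 (k_i > n_i)
Product: 2 × 0 = 0 ≡ 0 (mod 19)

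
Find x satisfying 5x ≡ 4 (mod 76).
x ≡ 16 (mod 76)

gcd(5, 76) = 1, which divides 4, so solutions exist.
Find 5^(-1) mod 76 by the extended Euclidean algorithm:
76 = 15 × 5 + 1  ⟹  1 = (1)·76 + (-15)·5
So (-15)·5 ≡ 1 (mod 76), i.e. 5^(-1) ≡ -15 ≡ 61 (mod 76).
x ≡ 61 × 4 = 244 ≡ 16 (mod 76).
Check: 5 × 16 = 80 ≡ 4 (mod 76).
Unique solution: x ≡ 16 (mod 76)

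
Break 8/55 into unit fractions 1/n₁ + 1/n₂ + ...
1/7 + 1/385

Greedy algorithm:
8/55: ceiling(55/8) = 7, use 1/7
1/385: ceiling(385/1) = 385, use 1/385
Result: 8/55 = 1/7 + 1/385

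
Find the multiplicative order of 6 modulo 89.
88

89 is prime, so ord(6) divides φ(89) = 88.
Divisors of 88: 1, 2, 4, 8, 11, 22, 44, 88.
Repeated squaring: 6^1 ≡ 6, 6^2 ≡ 36, 6^4 ≡ 50, 6^8 ≡ 8, 6^16 ≡ 64, 6^32 ≡ 2, 6^64 ≡ 4 (mod 89).
Test 6^d mod 89 for each divisor d in increasing order:
6^1 ≡ 6
6^2 ≡ 36
6^4 ≡ 50
6^8 ≡ 8
6^11 = 6^8·6^2·6^1 ≡ 37
6^22 = 6^16·6^4·6^2 ≡ 34
6^44 = 6^32·6^8·6^4 ≡ 88
6^88 = 6^64·6^16·6^8 ≡ 1  ← first divisor giving 1
The order is 88.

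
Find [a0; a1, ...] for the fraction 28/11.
[2; 1, 1, 5]

Euclidean algorithm steps:
28 = 2 × 11 + 6
11 = 1 × 6 + 5
6 = 1 × 5 + 1
5 = 5 × 1 + 0
Continued fraction: [2; 1, 1, 5]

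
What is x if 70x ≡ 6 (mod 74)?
x ≡ 17 (mod 37)

gcd(70, 74) = 2, which divides 6, so solutions exist.
Divide through by 2: 35x ≡ 3 (mod 37).
Find 35^(-1) mod 37 by the extended Euclidean algorithm:
37 = 1 × 35 + 2  ⟹  2 = (1)·37 + (-1)·35
35 = 17 × 2 + 1  ⟹  1 = (-17)·37 + (18)·35
So (18)·35 ≡ 1 (mod 37), i.e. 35^(-1) ≡ 18 (mod 37).
x ≡ 18 × 3 = 54 ≡ 17 (mod 37).
Check: 70 × 17 = 1190 ≡ 6 (mod 74).
x ≡ 17 (mod 37), giving 2 solutions mod 74.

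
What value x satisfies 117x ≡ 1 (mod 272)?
93

gcd(117, 272) = 1, so the inverse exists.
Extended Euclidean algorithm on (272, 117):
272 = 2 × 117 + 38  ⟹  38 = (1)·272 + (-2)·117
117 = 3 × 38 + 3  ⟹  3 = (-3)·272 + (7)·117
38 = 12 × 3 + 2  ⟹  2 = (37)·272 + (-86)·117
3 = 1 × 2 + 1  ⟹  1 = (-40)·272 + (93)·117
So (93)·117 ≡ 1 (mod 272), i.e. 117^(-1) ≡ 93 (mod 272).
Check: 117 × 93 = 10881 ≡ 1 (mod 272)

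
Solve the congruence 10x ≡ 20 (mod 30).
x ≡ 2 (mod 3)

gcd(10, 30) = 10, which divides 20, so solutions exist.
Divide through by 10: x ≡ 2 (mod 3).
The coefficient of x is now 1, so x ≡ 2 (mod 3).
Check: 10 × 2 = 20 ≡ 20 (mod 30).
x ≡ 2 (mod 3), giving 10 solutions mod 30.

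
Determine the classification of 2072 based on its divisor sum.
abundant

Proper divisors of 2072: sum = 1 + 2 + 4 + 7 + 8 + 14 + 28 + 37 + 56 + 74 + 148 + 259 + 296 + 518 + 1036 = 2488
Since 2488 > 2072, 2072 is abundant.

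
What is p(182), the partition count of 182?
819876908323

p(n) counts ways to write n as a sum of positive integers (order ignored).
Euler's pentagonal recurrence: p(k) = p(k-1) + p(k-2) - p(k-5) - p(k-7) + p(k-12) + p(k-15) - ... (offsets j(3j∓1)/2, signs ++--, p(0)=1, p(<0)=0).
DP table for k = 0..181: p(0)=1, p(1)=1, p(2)=2, p(3)=3, p(4)=5, p(5)=7, p(6)=11, p(7)=15, p(8)=22, p(9)=30, p(10)=42, p(11)=56, p(12)=77, p(13)=101, p(14)=135, p(15)=176, p(16)=231, p(17)=297, p(18)=385, p(19)=490, p(20)=627, p(21)=792, p(22)=1002, p(23)=1255, p(24)=1575, p(25)=1958, p(26)=2436, p(27)=3010, p(28)=3718, p(29)=4565, p(30)=5604, p(31)=6842, p(32)=8349, p(33)=10143, p(34)=12310, p(35)=14883, p(36)=17977, p(37)=21637, p(38)=26015, p(39)=31185, p(40)=37338, p(41)=44583, p(42)=53174, p(43)=63261, p(44)=75175, p(45)=89134, p(46)=105558, p(47)=124754, p(48)=147273, p(49)=173525, p(50)=204226, p(51)=239943, p(52)=281589, p(53)=329931, p(54)=386155, p(55)=451276, p(56)=526823, p(57)=614154, p(58)=715220, p(59)=831820, p(60)=966467, p(61)=1121505, p(62)=1300156, p(63)=1505499, p(64)=1741630, p(65)=2012558, p(66)=2323520, p(67)=2679689, p(68)=3087735, p(69)=3554345, p(70)=4087968, p(71)=4697205, p(72)=5392783, p(73)=6185689, p(74)=7089500, p(75)=8118264, p(76)=9289091, p(77)=10619863, p(78)=12132164, p(79)=13848650, p(80)=15796476, p(81)=18004327, p(82)=20506255, p(83)=23338469, p(84)=26543660, p(85)=30167357, p(86)=34262962, p(87)=38887673, p(88)=44108109, p(89)=49995925, p(90)=56634173, p(91)=64112359, p(92)=72533807, p(93)=82010177, p(94)=92669720, p(95)=104651419, p(96)=118114304, p(97)=133230930, p(98)=150198136, p(99)=169229875, p(100)=190569292, p(101)=214481126, p(102)=241265379, p(103)=271248950, p(104)=304801365, p(105)=342325709, p(106)=384276336, p(107)=431149389, p(108)=483502844, p(109)=541946240, p(110)=607163746, p(111)=679903203, p(112)=761002156, p(113)=851376628, p(114)=952050665, p(115)=1064144451, p(116)=1188908248, p(117)=1327710076, p(118)=1482074143, p(119)=1653668665, p(120)=1844349560, p(121)=2056148051, p(122)=2291320912, p(123)=2552338241, p(124)=2841940500, p(125)=3163127352, p(126)=3519222692, p(127)=3913864295, p(128)=4351078600, p(129)=4835271870, p(130)=5371315400, p(131)=5964539504, p(132)=6620830889, p(133)=7346629512, p(134)=8149040695, p(135)=9035836076, p(136)=10015581680, p(137)=11097645016, p(138)=12292341831, p(139)=13610949895, p(140)=15065878135, p(141)=16670689208, p(142)=18440293320, p(143)=20390982757, p(144)=22540654445, p(145)=24908858009, p(146)=27517052599, p(147)=30388671978, p(148)=33549419497, p(149)=37027355200, p(150)=40853235313, p(151)=45060624582, p(152)=49686288421, p(153)=54770336324, p(154)=60356673280, p(155)=66493182097, p(156)=73232243759, p(157)=80630964769, p(158)=88751778802, p(159)=97662728555, p(160)=107438159466, p(161)=118159068427, p(162)=129913904637, p(163)=142798995930, p(164)=156919475295, p(165)=172389800255, p(166)=189334822579, p(167)=207890420102, p(168)=228204732751, p(169)=250438925115, p(170)=274768617130, p(171)=301384802048, p(172)=330495499613, p(173)=362326859895, p(174)=397125074750, p(175)=435157697830, p(176)=476715857290, p(177)=522115831195, p(178)=571701605655, p(179)=625846753120, p(180)=684957390936, p(181)=749474411781.
Final step: p(182) = p(181) + p(180) - p(177) - p(175) + p(170) + p(167) - p(160) - p(156) + p(147) + p(142) - p(131) - p(125) + p(112) + p(105) - p(90) - p(82) + p(65) + p(56) - p(37) - p(27) + p(6)
= 749474411781 + 684957390936 - 522115831195 - 435157697830 + 274768617130 + 207890420102 - 107438159466 - 73232243759 + 30388671978 + 18440293320 - 5964539504 - 3163127352 + 761002156 + 342325709 - 56634173 - 20506255 + 2012558 + 526823 - 21637 - 3010 + 11
= 819876908323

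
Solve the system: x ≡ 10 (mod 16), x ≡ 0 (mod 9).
90

Using Chinese Remainder Theorem:
M = 16 × 9 = 144
M1 = 9, M2 = 16
y1 = 9^(-1) mod 16 = 9
y2 = 16^(-1) mod 9 = 4
x = (10×9×9 + 0×16×4) mod 144 = 90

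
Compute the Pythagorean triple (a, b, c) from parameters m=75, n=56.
(2489, 8400, 8761)

Euclid's formula: a = m² - n², b = 2mn, c = m² + n²
m = 75, n = 56
a = 75² - 56² = 5625 - 3136 = 2489
b = 2 × 75 × 56 = 8400
c = 75² + 56² = 5625 + 3136 = 8761
Verification: 2489² + 8400² = 6195121 + 70560000 = 76755121 = 8761² ✓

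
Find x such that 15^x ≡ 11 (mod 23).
7

Baby-step giant-step with step n = ⌈√23⌉ = 5.
Baby steps 15^j mod 23 (j:value) for j=0..4: 0:1, 1:15, 2:18, 3:17, 4:2.
Giant-step multiplier: 15^(-5) ≡ 15^(22-5) = 15^17 ≡ 10 (mod 23).
Giant steps γ_i = 11·10^i mod 23: γ_0=11, γ_1=18 (in table at j=2).
x = i·n + j = 1·5 + 2 = 7.
Check: 15^7 ≡ 11 (mod 23).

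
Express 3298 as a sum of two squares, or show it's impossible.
7² + 57² (a=7, b=57)

Factorization: 3298 = 2 × 17 × 97
By Fermat: n is sum of two squares iff every prime p ≡ 3 (mod 4) appears to even power.
All primes ≡ 3 (mod 4) appear to even power.
Search a = 0, 1, 2, … for 3298 - a² a perfect square: first hit at a = 7: 3298 - 49 = 3249 = 57².
3298 = 7² + 57² = 49 + 3249 ✓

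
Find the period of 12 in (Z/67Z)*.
66

67 is prime, so ord(12) divides φ(67) = 66.
Divisors of 66: 1, 2, 3, 6, 11, 22, 33, 66.
Repeated squaring: 12^1 ≡ 12, 12^2 ≡ 10, 12^4 ≡ 33, 12^8 ≡ 17, 12^16 ≡ 21, 12^32 ≡ 39, 12^64 ≡ 47 (mod 67).
Test 12^d mod 67 for each divisor d in increasing order:
12^1 ≡ 12
12^2 ≡ 10
12^3 = 12^2·12^1 ≡ 53
12^6 = 12^4·12^2 ≡ 62
12^11 = 12^8·12^2·12^1 ≡ 30
12^22 = 12^16·12^4·12^2 ≡ 29
12^33 = 12^32·12^1 ≡ 66
12^66 = 12^64·12^2 ≡ 1  ← first divisor giving 1
The order is 66.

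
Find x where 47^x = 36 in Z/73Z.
52

Baby-step giant-step with step n = ⌈√73⌉ = 9.
Baby steps 47^j mod 73 (j:value) for j=0..8: 0:1, 1:47, 2:19, 3:17, 4:69, 5:31, 6:70, 7:5, 8:16.
Giant-step multiplier: 47^(-9) ≡ 47^(72-9) = 47^63 ≡ 10 (mod 73).
Giant steps γ_i = 36·10^i mod 73: γ_0=36, γ_1=68, γ_2=23, γ_3=11, γ_4=37, γ_5=5 (in table at j=7).
x = i·n + j = 5·9 + 7 = 52.
Check: 47^52 ≡ 36 (mod 73).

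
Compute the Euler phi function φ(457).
456

457 = 457
φ(n) = n × ∏(1 - 1/p) for each prime p dividing n
φ(457) = 457 × (1 - 1/457) = 456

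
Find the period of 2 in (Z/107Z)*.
106

107 is prime, so ord(2) divides φ(107) = 106.
Divisors of 106: 1, 2, 53, 106.
Repeated squaring: 2^1 ≡ 2, 2^2 ≡ 4, 2^4 ≡ 16, 2^8 ≡ 42, 2^16 ≡ 52, 2^32 ≡ 29, 2^64 ≡ 92 (mod 107).
Test 2^d mod 107 for each divisor d in increasing order:
2^1 ≡ 2
2^2 ≡ 4
2^53 = 2^32·2^16·2^4·2^1 ≡ 106
2^106 = 2^64·2^32·2^8·2^2 ≡ 1  ← first divisor giving 1
The order is 106.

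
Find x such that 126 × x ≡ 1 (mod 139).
32

gcd(126, 139) = 1, so the inverse exists.
Extended Euclidean algorithm on (139, 126):
139 = 1 × 126 + 13  ⟹  13 = (1)·139 + (-1)·126
126 = 9 × 13 + 9  ⟹  9 = (-9)·139 + (10)·126
13 = 1 × 9 + 4  ⟹  4 = (10)·139 + (-11)·126
9 = 2 × 4 + 1  ⟹  1 = (-29)·139 + (32)·126
So (32)·126 ≡ 1 (mod 139), i.e. 126^(-1) ≡ 32 (mod 139).
Check: 126 × 32 = 4032 ≡ 1 (mod 139)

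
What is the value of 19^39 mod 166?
103

Repeated squaring. Binary of 39 = 100111.
19^1 ≡ 19 (mod 166); 19^2 ≡ 29 (mod 166); 19^4 ≡ 11 (mod 166); 19^8 ≡ 121 (mod 166); 19^16 ≡ 33 (mod 166); 19^32 ≡ 93 (mod 166)
19^39 = 19^1 × 19^2 × 19^4 × 19^32 ≡ 103 (mod 166)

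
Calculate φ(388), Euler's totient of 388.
192

388 = 2^2 × 97
φ(n) = n × ∏(1 - 1/p) for each prime p dividing n
φ(388) = 388 × (1 - 1/2) × (1 - 1/97) = 192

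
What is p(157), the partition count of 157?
80630964769

p(n) counts ways to write n as a sum of positive integers (order ignored).
Euler's pentagonal recurrence: p(k) = p(k-1) + p(k-2) - p(k-5) - p(k-7) + p(k-12) + p(k-15) - ... (offsets j(3j∓1)/2, signs ++--, p(0)=1, p(<0)=0).
DP table for k = 0..156: p(0)=1, p(1)=1, p(2)=2, p(3)=3, p(4)=5, p(5)=7, p(6)=11, p(7)=15, p(8)=22, p(9)=30, p(10)=42, p(11)=56, p(12)=77, p(13)=101, p(14)=135, p(15)=176, p(16)=231, p(17)=297, p(18)=385, p(19)=490, p(20)=627, p(21)=792, p(22)=1002, p(23)=1255, p(24)=1575, p(25)=1958, p(26)=2436, p(27)=3010, p(28)=3718, p(29)=4565, p(30)=5604, p(31)=6842, p(32)=8349, p(33)=10143, p(34)=12310, p(35)=14883, p(36)=17977, p(37)=21637, p(38)=26015, p(39)=31185, p(40)=37338, p(41)=44583, p(42)=53174, p(43)=63261, p(44)=75175, p(45)=89134, p(46)=105558, p(47)=124754, p(48)=147273, p(49)=173525, p(50)=204226, p(51)=239943, p(52)=281589, p(53)=329931, p(54)=386155, p(55)=451276, p(56)=526823, p(57)=614154, p(58)=715220, p(59)=831820, p(60)=966467, p(61)=1121505, p(62)=1300156, p(63)=1505499, p(64)=1741630, p(65)=2012558, p(66)=2323520, p(67)=2679689, p(68)=3087735, p(69)=3554345, p(70)=4087968, p(71)=4697205, p(72)=5392783, p(73)=6185689, p(74)=7089500, p(75)=8118264, p(76)=9289091, p(77)=10619863, p(78)=12132164, p(79)=13848650, p(80)=15796476, p(81)=18004327, p(82)=20506255, p(83)=23338469, p(84)=26543660, p(85)=30167357, p(86)=34262962, p(87)=38887673, p(88)=44108109, p(89)=49995925, p(90)=56634173, p(91)=64112359, p(92)=72533807, p(93)=82010177, p(94)=92669720, p(95)=104651419, p(96)=118114304, p(97)=133230930, p(98)=150198136, p(99)=169229875, p(100)=190569292, p(101)=214481126, p(102)=241265379, p(103)=271248950, p(104)=304801365, p(105)=342325709, p(106)=384276336, p(107)=431149389, p(108)=483502844, p(109)=541946240, p(110)=607163746, p(111)=679903203, p(112)=761002156, p(113)=851376628, p(114)=952050665, p(115)=1064144451, p(116)=1188908248, p(117)=1327710076, p(118)=1482074143, p(119)=1653668665, p(120)=1844349560, p(121)=2056148051, p(122)=2291320912, p(123)=2552338241, p(124)=2841940500, p(125)=3163127352, p(126)=3519222692, p(127)=3913864295, p(128)=4351078600, p(129)=4835271870, p(130)=5371315400, p(131)=5964539504, p(132)=6620830889, p(133)=7346629512, p(134)=8149040695, p(135)=9035836076, p(136)=10015581680, p(137)=11097645016, p(138)=12292341831, p(139)=13610949895, p(140)=15065878135, p(141)=16670689208, p(142)=18440293320, p(143)=20390982757, p(144)=22540654445, p(145)=24908858009, p(146)=27517052599, p(147)=30388671978, p(148)=33549419497, p(149)=37027355200, p(150)=40853235313, p(151)=45060624582, p(152)=49686288421, p(153)=54770336324, p(154)=60356673280, p(155)=66493182097, p(156)=73232243759.
Final step: p(157) = p(156) + p(155) - p(152) - p(150) + p(145) + p(142) - p(135) - p(131) + p(122) + p(117) - p(106) - p(100) + p(87) + p(80) - p(65) - p(57) + p(40) + p(31) - p(12) - p(2)
= 73232243759 + 66493182097 - 49686288421 - 40853235313 + 24908858009 + 18440293320 - 9035836076 - 5964539504 + 2291320912 + 1327710076 - 384276336 - 190569292 + 38887673 + 15796476 - 2012558 - 614154 + 37338 + 6842 - 77 - 2
= 80630964769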